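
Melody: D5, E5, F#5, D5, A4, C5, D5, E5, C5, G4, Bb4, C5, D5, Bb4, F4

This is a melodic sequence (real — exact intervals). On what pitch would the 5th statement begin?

Unit = 5 notes; the statements start on D5, C5, Bb4, moving down a 2nd each time.
Extending the heads down a 2nd: Ab4 → Gb4.

Gb4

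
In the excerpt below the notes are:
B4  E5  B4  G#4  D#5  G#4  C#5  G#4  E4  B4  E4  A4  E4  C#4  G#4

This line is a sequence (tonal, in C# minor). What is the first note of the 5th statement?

A3

Taking 5-note groups, the heads are B4, G#4, E4: the pattern moves down a 3rd.
Continuing: C#4 → A3. Statement 5 starts on A3.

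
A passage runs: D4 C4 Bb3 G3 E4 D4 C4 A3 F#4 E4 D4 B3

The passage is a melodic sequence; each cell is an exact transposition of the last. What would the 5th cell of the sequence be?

The 4-note cells begin on D4, E4, F#4 — each up a 2nd from the last.
Continuing the starts: G#4 → A#4.
Statement 5 starts on A#4 and keeps the same exact contour: A#4 G#4 F#4 D#4.

A#4 G#4 F#4 D#4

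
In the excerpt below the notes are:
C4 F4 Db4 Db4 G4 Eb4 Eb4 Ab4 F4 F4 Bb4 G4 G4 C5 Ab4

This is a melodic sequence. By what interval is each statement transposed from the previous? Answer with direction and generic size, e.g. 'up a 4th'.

With a 3-note motive the entries are C4, Db4, Eb4, F4, G4, each up a 2nd from the previous.
From C4 to Db4: up a 2nd.

up a 2nd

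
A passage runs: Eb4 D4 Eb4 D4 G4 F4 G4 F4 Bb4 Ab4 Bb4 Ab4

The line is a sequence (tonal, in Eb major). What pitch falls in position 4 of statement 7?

Grouping in 4s, the 4th note of each cell is D4, F4, Ab4.
Carrying that up a 3rd forward: C5 → Eb5 → G5 → Bb5.

Bb5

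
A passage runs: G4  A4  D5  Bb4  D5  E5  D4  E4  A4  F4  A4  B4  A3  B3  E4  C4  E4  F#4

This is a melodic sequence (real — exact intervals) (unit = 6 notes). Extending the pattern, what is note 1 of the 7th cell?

C#2

The unit is 6 notes. Position-1 pitches of the 3 shown cells: G4, D4, A3.
Extending down a 4th: E3 → B2 → F#2 → C#2.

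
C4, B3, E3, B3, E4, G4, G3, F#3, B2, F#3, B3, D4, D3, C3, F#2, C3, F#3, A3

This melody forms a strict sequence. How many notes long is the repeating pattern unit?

6

There are 18 notes; a 6-note unit gives 3 cells:
C4 B3 E3 B3 E4 G4 | G3 F#3 B2 F#3 B3 D4 | D3 C3 F#2 C3 F#3 A3
That's a consistent down a 4th shift per cell, and no other grouping gives one.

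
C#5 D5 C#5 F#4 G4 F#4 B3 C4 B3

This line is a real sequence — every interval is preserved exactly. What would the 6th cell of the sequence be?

D2 Eb2 D2

The 3-note cells begin on C#5, F#4, B3 — each down a 5th from the last.
Carrying on: E3 → A2 → D2.
From D2 the exact shape gives D2 Eb2 D2.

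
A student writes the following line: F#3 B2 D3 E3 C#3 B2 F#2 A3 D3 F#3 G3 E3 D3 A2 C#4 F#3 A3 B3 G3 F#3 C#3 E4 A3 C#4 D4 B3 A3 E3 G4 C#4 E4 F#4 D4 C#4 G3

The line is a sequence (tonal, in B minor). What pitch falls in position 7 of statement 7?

Grouping in 7s, the 7th note of each cell is F#2, A2, C#3, E3, G3.
Carrying that up a 3rd forward: B3 → D4.

D4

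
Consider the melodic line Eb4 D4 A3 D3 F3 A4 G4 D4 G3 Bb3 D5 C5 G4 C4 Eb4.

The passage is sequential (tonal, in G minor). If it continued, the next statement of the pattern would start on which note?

G5

With a 5-note motive the entries are Eb4, A4, D5, each up a 4th from the previous.
The next head, up a 4th from D5, is G5.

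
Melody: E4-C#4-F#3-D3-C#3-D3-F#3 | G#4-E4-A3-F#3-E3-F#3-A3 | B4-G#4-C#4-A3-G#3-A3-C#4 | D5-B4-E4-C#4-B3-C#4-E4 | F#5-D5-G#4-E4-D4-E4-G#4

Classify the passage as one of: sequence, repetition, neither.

sequence

Each 7-note cell is the previous one transposed up a 3rd.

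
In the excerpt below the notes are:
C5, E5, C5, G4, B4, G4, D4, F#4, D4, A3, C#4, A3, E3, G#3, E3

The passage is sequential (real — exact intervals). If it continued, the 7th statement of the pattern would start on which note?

With a 3-note motive the entries are C5, G4, D4, A3, E3, each down a 4th from the previous.
Extending the heads down a 4th: B2 → F#2.

F#2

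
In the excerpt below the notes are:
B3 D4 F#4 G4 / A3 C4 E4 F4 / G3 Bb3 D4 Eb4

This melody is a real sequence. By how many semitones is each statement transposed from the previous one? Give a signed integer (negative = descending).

-2

With a 4-note motive the entries are B3, A3, G3, each down a 2nd from the previous.
B3 to A3 spans -2 semitones.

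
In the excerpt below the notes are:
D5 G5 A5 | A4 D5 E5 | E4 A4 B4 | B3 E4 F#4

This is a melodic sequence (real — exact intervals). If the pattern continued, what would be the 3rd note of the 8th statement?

Grouping in 3s, the 3rd note of each cell is A5, E5, B4, F#4.
Carrying that down a 4th forward: C#4 → G#3 → D#3 → A#2.

A#2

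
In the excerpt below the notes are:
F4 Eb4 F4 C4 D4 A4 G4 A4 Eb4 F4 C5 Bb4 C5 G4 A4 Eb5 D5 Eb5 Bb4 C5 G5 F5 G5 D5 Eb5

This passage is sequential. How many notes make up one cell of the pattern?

5

Try groups of 5 (5 cells in 25 notes):
F4 Eb4 F4 C4 D4 | A4 G4 A4 Eb4 F4 | C5 Bb4 C5 G4 A4 | Eb5 D5 Eb5 Bb4 C5 | G5 F5 G5 D5 Eb5
Every group is a transposition up a 3rd of the one before; no shorter unit works.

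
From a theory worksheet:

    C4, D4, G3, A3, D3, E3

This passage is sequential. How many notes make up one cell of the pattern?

2

Try groups of 2 (3 cells in 6 notes):
C4 D4 | G3 A3 | D3 E3
Each cell is the previous one down a 4th — so the unit is 2 notes.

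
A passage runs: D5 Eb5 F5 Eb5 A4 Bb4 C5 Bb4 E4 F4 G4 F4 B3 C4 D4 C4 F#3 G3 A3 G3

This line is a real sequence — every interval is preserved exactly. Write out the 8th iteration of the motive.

With a 4-note motive the entries are D5, A4, E4, B3, F#3, each down a 4th from the previous.
Carrying on: C#3 → G#2 → D#2.
Statement 8 starts on D#2 and keeps the same exact contour: D#2 E2 F#2 E2.

D#2 E2 F#2 E2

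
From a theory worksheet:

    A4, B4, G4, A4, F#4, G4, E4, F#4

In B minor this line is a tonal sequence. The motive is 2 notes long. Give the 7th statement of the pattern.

B3 C#4

With a 2-note motive the entries are A4, G4, F#4, E4, each down a 2nd from the previous.
Continuing the starts: D4 → C#4 → B3.
Statement 7 starts on B3 and keeps the same diatonic contour: B3 C#4.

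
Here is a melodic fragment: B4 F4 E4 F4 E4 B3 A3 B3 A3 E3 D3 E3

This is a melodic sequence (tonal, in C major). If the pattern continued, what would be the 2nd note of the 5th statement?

D2

With 4-note cells, note 2 of each statement runs F4, B3, E3.
Each moves down a 5th. Continuing: A2 → D2.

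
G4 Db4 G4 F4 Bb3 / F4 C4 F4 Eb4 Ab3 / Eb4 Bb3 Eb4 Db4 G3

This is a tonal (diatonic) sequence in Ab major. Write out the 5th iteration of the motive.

C4 G3 C4 Bb3 Eb3

Taking 5-note groups, the heads are G4, F4, Eb4: the pattern moves down a 2nd.
Continuing the starts: Db4 → C4.
From C4 the diatonic shape gives C4 G3 C4 Bb3 Eb3.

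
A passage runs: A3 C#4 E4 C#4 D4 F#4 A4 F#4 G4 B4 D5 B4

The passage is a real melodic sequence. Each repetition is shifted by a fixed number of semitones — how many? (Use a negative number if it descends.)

5

With a 4-note motive the entries are A3, D4, G4, each up a 4th from the previous.
Counting half-steps from A3 to D4: 5.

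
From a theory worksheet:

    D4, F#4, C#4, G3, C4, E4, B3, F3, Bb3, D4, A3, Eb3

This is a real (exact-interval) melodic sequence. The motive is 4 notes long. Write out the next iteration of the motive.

Ab3 C4 G3 Db3

Taking 4-note groups, the heads are D4, C4, Bb3: the pattern moves down a 2nd.
From Ab3 the exact shape gives Ab3 C4 G3 Db3.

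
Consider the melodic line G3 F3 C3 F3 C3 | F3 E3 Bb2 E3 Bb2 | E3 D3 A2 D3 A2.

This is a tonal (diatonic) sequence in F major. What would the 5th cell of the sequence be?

With a 5-note motive the entries are G3, F3, E3, each down a 2nd from the previous.
Carrying on: D3 → C3.
Statement 5 starts on C3 and keeps the same diatonic contour: C3 Bb2 F2 Bb2 F2.

C3 Bb2 F2 Bb2 F2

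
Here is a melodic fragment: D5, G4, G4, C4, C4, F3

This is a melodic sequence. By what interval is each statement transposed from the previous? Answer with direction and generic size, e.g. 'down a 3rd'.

down a 5th

Unit = 2 notes; the statements start on D5, G4, C4, moving down a 5th each time.
D5 to G4 is down a 5th.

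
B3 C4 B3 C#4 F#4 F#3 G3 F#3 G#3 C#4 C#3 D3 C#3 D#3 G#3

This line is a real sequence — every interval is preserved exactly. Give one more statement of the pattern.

G#2 A2 G#2 A#2 D#3

Taking 5-note groups, the heads are B3, F#3, C#3: the pattern moves down a 4th.
Statement 4 starts on G#2 and keeps the same exact contour: G#2 A2 G#2 A#2 D#3.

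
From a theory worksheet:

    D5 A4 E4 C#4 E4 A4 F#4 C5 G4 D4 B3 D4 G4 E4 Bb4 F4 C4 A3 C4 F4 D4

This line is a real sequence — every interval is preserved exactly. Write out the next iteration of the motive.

Ab4 Eb4 Bb3 G3 Bb3 Eb4 C4

Unit = 7 notes; the statements start on D5, C5, Bb4, moving down a 2nd each time.
So cell 4 is Ab4 Eb4 Bb3 G3 Bb3 Eb4 C4.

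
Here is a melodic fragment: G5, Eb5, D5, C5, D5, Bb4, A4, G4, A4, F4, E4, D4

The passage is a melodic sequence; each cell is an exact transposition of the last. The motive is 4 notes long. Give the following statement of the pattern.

With a 4-note motive the entries are G5, D5, A4, each down a 4th from the previous.
From E4 the exact shape gives E4 C4 B3 A3.

E4 C4 B3 A3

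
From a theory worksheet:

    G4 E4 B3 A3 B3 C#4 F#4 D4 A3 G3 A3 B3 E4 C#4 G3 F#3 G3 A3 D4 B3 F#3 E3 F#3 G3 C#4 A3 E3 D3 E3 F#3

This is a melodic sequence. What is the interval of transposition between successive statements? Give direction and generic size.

down a 2nd

Unit = 6 notes; the statements start on G4, F#4, E4, D4, C#4, moving down a 2nd each time.
From G4 to F#4: down a 2nd.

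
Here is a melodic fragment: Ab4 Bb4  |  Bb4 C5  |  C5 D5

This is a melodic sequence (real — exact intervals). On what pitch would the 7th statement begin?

The 2-note cells begin on Ab4, Bb4, C5 — each up a 2nd from the last.
Continuing: D5 → E5 → F#5 → G#5. Statement 7 starts on G#5.

G#5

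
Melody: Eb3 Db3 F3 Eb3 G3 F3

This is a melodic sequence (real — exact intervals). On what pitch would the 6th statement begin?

C#4

With a 2-note motive the entries are Eb3, F3, G3, each up a 2nd from the previous.
Extending the heads up a 2nd: A3 → B3 → C#4.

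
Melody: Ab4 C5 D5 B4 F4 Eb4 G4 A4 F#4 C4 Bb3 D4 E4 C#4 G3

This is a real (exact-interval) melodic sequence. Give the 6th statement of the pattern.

G2 B2 C#3 A#2 E2

With a 5-note motive the entries are Ab4, Eb4, Bb3, each down a 4th from the previous.
Extending down a 4th: F3 → C3 → G2.
Statement 6 starts on G2 and keeps the same exact contour: G2 B2 C#3 A#2 E2.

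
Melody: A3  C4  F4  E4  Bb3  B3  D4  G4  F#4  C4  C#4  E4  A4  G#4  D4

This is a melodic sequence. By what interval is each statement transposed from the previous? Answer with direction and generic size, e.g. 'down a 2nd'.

up a 2nd

Unit = 5 notes; the statements start on A3, B3, C#4, moving up a 2nd each time.
From A3 to B3: up a 2nd.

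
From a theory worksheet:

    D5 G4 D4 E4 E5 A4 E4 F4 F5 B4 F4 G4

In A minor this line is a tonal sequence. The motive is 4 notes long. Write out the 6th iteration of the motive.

B5 E5 B4 C5

The 4-note cells begin on D5, E5, F5 — each up a 2nd from the last.
Continuing the starts: G5 → A5 → B5.
From B5 the diatonic shape gives B5 E5 B4 C5.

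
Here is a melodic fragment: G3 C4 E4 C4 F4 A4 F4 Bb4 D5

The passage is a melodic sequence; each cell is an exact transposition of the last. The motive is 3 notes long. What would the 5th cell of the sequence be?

With a 3-note motive the entries are G3, C4, F4, each up a 4th from the previous.
Carrying on: Bb4 → Eb5.
So cell 5 is Eb5 Ab5 C6.

Eb5 Ab5 C6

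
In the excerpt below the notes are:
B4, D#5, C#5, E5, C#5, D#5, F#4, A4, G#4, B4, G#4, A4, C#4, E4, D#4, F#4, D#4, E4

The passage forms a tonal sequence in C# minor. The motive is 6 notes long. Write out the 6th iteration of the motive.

Taking 6-note groups, the heads are B4, F#4, C#4: the pattern moves down a 4th.
Carrying on: G#3 → D#3 → A2.
So cell 6 is A2 C#3 B2 D#3 B2 C#3.

A2 C#3 B2 D#3 B2 C#3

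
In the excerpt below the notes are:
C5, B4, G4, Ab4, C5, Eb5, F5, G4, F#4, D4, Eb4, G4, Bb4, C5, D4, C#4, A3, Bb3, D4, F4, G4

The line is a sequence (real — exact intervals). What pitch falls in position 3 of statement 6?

The unit is 7 notes. Position-3 pitches of the 3 shown cells: G4, D4, A3.
Carrying that down a 4th forward: E3 → B2 → F#2.

F#2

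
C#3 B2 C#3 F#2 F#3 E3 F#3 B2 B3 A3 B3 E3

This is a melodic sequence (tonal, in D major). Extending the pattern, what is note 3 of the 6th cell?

The unit is 4 notes. Position-3 pitches of the 3 shown cells: C#3, F#3, B3.
Extending up a 4th: E4 → A4 → D5.

D5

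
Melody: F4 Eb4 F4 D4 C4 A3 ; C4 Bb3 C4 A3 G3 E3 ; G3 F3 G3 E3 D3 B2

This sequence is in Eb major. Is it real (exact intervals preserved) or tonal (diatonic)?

Each cell has the same semitone pattern (-2, 2, -3, -2, -3) — intervals are preserved exactly.
And A3 lies outside Eb major, so the sequence is real rather than tonal.

real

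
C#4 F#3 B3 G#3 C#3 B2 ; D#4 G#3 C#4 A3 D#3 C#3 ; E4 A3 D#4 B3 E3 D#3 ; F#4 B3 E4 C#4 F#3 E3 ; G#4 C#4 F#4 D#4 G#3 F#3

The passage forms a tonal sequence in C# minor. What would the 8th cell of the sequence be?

Unit = 6 notes; the statements start on C#4, D#4, E4, F#4, G#4, moving up a 2nd each time.
Extending up a 2nd: A4 → B4 → C#5.
Statement 8 starts on C#5 and keeps the same diatonic contour: C#5 F#4 B4 G#4 C#4 B3.

C#5 F#4 B4 G#4 C#4 B3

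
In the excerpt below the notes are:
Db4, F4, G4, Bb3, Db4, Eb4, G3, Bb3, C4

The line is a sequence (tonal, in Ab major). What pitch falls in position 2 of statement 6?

C3

The unit is 3 notes. Position-2 pitches of the 3 shown cells: F4, Db4, Bb3.
Carrying that down a 3rd forward: G3 → Eb3 → C3.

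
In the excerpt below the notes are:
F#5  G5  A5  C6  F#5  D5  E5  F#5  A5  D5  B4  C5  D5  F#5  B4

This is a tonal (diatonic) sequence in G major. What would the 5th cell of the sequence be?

With a 5-note motive the entries are F#5, D5, B4, each down a 3rd from the previous.
Carrying on: G4 → E4.
From E4 the diatonic shape gives E4 F#4 G4 B4 E4.

E4 F#4 G4 B4 E4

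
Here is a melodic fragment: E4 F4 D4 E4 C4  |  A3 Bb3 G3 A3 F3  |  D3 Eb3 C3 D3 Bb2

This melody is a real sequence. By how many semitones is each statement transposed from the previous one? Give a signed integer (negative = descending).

-7

With a 5-note motive the entries are E4, A3, D3, each down a 5th from the previous.
E4 to A3 spans -7 semitones.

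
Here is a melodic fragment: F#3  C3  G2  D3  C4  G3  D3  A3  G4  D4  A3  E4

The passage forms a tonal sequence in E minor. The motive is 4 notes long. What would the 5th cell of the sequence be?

The 4-note cells begin on F#3, C4, G4 — each up a 5th from the last.
Continuing the starts: D5 → A5.
From A5 the diatonic shape gives A5 E5 B4 F#5.

A5 E5 B4 F#5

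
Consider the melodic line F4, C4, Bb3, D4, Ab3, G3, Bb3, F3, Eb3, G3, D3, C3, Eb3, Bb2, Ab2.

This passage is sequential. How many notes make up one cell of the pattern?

3

Try groups of 3 (5 cells in 15 notes):
F4 C4 Bb3 | D4 Ab3 G3 | Bb3 F3 Eb3 | G3 D3 C3 | Eb3 Bb2 Ab2
Each cell is the previous one down a 3rd — so the unit is 3 notes.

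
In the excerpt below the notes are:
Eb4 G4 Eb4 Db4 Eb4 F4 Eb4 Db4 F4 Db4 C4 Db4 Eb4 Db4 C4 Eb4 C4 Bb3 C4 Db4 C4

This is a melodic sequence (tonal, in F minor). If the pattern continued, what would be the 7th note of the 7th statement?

F3

Grouping in 7s, the 7th note of each cell is Eb4, Db4, C4.
Extending down a 2nd: Bb3 → Ab3 → G3 → F3.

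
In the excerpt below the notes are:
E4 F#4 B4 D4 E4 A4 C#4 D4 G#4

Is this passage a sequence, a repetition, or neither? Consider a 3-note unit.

sequence

Each 3-note cell is the previous one transposed down a 2nd.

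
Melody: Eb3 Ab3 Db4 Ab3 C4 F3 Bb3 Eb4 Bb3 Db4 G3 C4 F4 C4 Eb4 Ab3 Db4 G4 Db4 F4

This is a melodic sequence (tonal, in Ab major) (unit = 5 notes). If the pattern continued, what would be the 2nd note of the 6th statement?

F4

The unit is 5 notes. Position-2 pitches of the 4 shown cells: Ab3, Bb3, C4, Db4.
Carrying that up a 2nd forward: Eb4 → F4.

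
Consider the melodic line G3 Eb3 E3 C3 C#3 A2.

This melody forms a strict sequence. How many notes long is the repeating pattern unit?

6 notes total. Splitting into 3 groups of 2:
G3 Eb3 | E3 C3 | C#3 A2
Each cell is the previous one down a 3rd — so the unit is 2 notes.

2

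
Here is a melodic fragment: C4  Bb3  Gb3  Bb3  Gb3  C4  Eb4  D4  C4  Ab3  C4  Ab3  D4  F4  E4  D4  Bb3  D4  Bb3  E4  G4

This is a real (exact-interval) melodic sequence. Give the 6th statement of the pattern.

Unit = 7 notes; the statements start on C4, D4, E4, moving up a 2nd each time.
Extending up a 2nd: F#4 → G#4 → A#4.
From A#4 the exact shape gives A#4 G#4 E4 G#4 E4 A#4 C#5.

A#4 G#4 E4 G#4 E4 A#4 C#5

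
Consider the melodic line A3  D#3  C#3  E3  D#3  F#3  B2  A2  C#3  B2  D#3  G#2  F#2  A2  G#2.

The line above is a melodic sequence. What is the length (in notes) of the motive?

5

There are 15 notes; a 5-note unit gives 3 cells:
A3 D#3 C#3 E3 D#3 | F#3 B2 A2 C#3 B2 | D#3 G#2 F#2 A2 G#2
Every group is a transposition down a 3rd of the one before; no shorter unit works.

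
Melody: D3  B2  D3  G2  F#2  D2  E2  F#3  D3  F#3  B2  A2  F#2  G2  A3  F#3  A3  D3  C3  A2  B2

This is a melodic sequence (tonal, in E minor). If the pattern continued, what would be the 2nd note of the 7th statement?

G4

The unit is 7 notes. Position-2 pitches of the 3 shown cells: B2, D3, F#3.
Each moves up a 3rd. Continuing: A3 → C4 → E4 → G4.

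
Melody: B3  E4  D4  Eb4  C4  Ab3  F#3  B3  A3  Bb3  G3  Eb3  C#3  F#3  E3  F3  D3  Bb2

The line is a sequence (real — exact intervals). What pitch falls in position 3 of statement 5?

F#2

With 6-note cells, note 3 of each statement runs D4, A3, E3.
Extending down a 4th: B2 → F#2.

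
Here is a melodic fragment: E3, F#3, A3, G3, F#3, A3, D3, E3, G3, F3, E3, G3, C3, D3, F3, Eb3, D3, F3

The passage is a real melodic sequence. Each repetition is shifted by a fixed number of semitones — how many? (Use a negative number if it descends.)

-2

The 6-note cells begin on E3, D3, C3 — each down a 2nd from the last.
E3 to D3 spans -2 semitones.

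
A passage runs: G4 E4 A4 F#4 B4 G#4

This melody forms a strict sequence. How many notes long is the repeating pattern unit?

2

Try groups of 2 (3 cells in 6 notes):
G4 E4 | A4 F#4 | B4 G#4
Every group is a transposition up a 2nd of the one before; no shorter unit works.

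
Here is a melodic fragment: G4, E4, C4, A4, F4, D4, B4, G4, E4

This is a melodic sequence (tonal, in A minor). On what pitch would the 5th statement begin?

The 3-note cells begin on G4, A4, B4 — each up a 2nd from the last.
Extending the heads up a 2nd: C5 → D5.

D5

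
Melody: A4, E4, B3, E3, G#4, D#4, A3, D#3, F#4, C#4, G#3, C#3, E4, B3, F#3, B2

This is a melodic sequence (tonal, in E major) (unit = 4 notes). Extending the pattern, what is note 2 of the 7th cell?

F#3

The unit is 4 notes. Position-2 pitches of the 4 shown cells: E4, D#4, C#4, B3.
Each moves down a 2nd. Continuing: A3 → G#3 → F#3.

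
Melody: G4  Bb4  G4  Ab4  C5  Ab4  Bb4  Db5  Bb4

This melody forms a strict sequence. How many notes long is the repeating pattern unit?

9 notes total. Splitting into 3 groups of 3:
G4 Bb4 G4 | Ab4 C5 Ab4 | Bb4 Db5 Bb4
That's a consistent up a 2nd shift per cell, and no other grouping gives one.

3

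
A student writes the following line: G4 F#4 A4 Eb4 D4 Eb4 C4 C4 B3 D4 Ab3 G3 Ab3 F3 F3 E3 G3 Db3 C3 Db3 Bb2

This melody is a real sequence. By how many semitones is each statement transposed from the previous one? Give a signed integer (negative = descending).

-7

Taking 7-note groups, the heads are G4, C4, F3: the pattern moves down a 5th.
Counting half-steps from G4 to C4: -7.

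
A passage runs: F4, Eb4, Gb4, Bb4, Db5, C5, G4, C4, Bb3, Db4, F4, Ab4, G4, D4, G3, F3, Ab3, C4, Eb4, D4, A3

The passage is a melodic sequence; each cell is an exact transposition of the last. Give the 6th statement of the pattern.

E2 D2 F2 A2 C3 B2 F#2

With a 7-note motive the entries are F4, C4, G3, each down a 4th from the previous.
Extending down a 4th: D3 → A2 → E2.
From E2 the exact shape gives E2 D2 F2 A2 C3 B2 F#2.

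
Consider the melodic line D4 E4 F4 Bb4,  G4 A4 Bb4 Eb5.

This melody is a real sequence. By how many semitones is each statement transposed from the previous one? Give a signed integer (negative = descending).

5

With a 4-note motive the entries are D4, G4, each up a 4th from the previous.
Counting half-steps from D4 to G4: 5.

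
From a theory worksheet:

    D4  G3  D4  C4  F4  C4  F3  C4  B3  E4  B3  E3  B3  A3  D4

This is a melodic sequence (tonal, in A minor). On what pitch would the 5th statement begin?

Taking 5-note groups, the heads are D4, C4, B3: the pattern moves down a 2nd.
Continuing: A3 → G3. Statement 5 starts on G3.

G3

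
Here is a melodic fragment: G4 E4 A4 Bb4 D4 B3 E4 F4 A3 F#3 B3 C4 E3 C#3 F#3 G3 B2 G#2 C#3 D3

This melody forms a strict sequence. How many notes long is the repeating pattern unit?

4

There are 20 notes; a 4-note unit gives 5 cells:
G4 E4 A4 Bb4 | D4 B3 E4 F4 | A3 F#3 B3 C4 | E3 C#3 F#3 G3 | B2 G#2 C#3 D3
Every group is a transposition down a 4th of the one before; no shorter unit works.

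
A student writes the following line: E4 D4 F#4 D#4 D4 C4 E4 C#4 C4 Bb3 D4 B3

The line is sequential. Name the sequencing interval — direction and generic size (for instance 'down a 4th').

down a 2nd

Unit = 4 notes; the statements start on E4, D4, C4, moving down a 2nd each time.
From E4 to D4: down a 2nd.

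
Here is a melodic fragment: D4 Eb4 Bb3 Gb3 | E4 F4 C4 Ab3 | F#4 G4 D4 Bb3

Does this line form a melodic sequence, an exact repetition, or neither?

Each 4-note cell is the previous one transposed up a 2nd.

sequence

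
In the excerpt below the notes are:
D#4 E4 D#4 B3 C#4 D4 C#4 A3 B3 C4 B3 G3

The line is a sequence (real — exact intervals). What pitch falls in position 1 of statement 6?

With 4-note cells, note 1 of each statement runs D#4, C#4, B3.
Each moves down a 2nd. Continuing: A3 → G3 → F3.

F3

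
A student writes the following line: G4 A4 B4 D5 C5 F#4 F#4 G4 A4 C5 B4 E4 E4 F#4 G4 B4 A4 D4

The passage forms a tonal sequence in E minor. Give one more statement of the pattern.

D4 E4 F#4 A4 G4 C4

Taking 6-note groups, the heads are G4, F#4, E4: the pattern moves down a 2nd.
From D4 the diatonic shape gives D4 E4 F#4 A4 G4 C4.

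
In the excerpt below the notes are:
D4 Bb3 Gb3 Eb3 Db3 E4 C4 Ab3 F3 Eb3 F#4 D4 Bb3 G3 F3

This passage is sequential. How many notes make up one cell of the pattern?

There are 15 notes; a 5-note unit gives 3 cells:
D4 Bb3 Gb3 Eb3 Db3 | E4 C4 Ab3 F3 Eb3 | F#4 D4 Bb3 G3 F3
Every group is a transposition up a 2nd of the one before; no shorter unit works.

5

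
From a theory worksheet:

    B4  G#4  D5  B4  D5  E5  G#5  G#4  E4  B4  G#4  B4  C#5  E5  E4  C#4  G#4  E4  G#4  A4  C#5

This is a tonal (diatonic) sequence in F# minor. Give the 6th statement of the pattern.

F#3 D3 A3 F#3 A3 B3 D4

Taking 7-note groups, the heads are B4, G#4, E4: the pattern moves down a 3rd.
Extending down a 3rd: C#4 → A3 → F#3.
Statement 6 starts on F#3 and keeps the same diatonic contour: F#3 D3 A3 F#3 A3 B3 D4.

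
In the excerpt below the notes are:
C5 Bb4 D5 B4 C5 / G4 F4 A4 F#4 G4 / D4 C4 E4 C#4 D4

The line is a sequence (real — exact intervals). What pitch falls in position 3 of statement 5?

F#3

With 5-note cells, note 3 of each statement runs D5, A4, E4.
Each moves down a 4th. Continuing: B3 → F#3.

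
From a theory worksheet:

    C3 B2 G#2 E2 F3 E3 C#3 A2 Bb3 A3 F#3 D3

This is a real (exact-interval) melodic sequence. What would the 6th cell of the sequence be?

Db5 C5 A4 F4

The 4-note cells begin on C3, F3, Bb3 — each up a 4th from the last.
Continuing the starts: Eb4 → Ab4 → Db5.
From Db5 the exact shape gives Db5 C5 A4 F4.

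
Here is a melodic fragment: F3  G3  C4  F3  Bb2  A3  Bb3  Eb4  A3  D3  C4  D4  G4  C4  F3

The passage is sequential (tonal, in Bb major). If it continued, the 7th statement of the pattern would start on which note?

Taking 5-note groups, the heads are F3, A3, C4: the pattern moves up a 3rd.
Extending the heads up a 3rd: Eb4 → G4 → Bb4 → D5.

D5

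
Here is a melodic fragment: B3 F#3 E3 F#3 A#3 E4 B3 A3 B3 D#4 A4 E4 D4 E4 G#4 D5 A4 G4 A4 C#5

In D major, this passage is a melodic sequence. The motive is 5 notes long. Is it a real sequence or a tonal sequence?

Each cell has the same semitone pattern (-5, -2, 2, 4) — intervals are preserved exactly.
And A#3 lies outside D major, so the sequence is real rather than tonal.

real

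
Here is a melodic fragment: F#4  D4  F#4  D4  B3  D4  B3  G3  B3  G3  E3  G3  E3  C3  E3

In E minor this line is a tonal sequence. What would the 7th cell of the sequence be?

A2 F#2 A2

The 3-note cells begin on F#4, D4, B3, G3, E3 — each down a 3rd from the last.
Extending down a 3rd: C3 → A2.
Statement 7 starts on A2 and keeps the same diatonic contour: A2 F#2 A2.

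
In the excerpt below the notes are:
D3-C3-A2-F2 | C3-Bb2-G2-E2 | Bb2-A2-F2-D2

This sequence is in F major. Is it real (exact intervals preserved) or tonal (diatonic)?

Every note is diatonic to F major.
Cell 1 has -4 semitones from note 3 to 4, but cell 2 has -3 — the interval quality changes while the contour stays the same, which is the hallmark of a tonal sequence.

tonal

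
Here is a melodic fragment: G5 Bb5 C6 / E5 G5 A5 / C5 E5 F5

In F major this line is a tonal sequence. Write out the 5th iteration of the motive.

Unit = 3 notes; the statements start on G5, E5, C5, moving down a 3rd each time.
Extending down a 3rd: A4 → F4.
From F4 the diatonic shape gives F4 A4 Bb4.

F4 A4 Bb4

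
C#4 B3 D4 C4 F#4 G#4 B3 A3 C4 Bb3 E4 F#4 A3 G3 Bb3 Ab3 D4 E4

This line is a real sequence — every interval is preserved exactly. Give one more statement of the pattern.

Taking 6-note groups, the heads are C#4, B3, A3: the pattern moves down a 2nd.
From G3 the exact shape gives G3 F3 Ab3 Gb3 C4 D4.

G3 F3 Ab3 Gb3 C4 D4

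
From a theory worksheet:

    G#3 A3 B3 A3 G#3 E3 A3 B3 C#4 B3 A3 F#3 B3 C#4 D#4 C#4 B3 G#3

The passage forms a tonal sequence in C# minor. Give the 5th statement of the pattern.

D#4 E4 F#4 E4 D#4 B3

Taking 6-note groups, the heads are G#3, A3, B3: the pattern moves up a 2nd.
Carrying on: C#4 → D#4.
So cell 5 is D#4 E4 F#4 E4 D#4 B3.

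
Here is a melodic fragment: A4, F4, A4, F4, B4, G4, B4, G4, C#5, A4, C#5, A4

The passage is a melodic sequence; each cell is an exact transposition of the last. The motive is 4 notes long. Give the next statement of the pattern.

With a 4-note motive the entries are A4, B4, C#5, each up a 2nd from the previous.
So cell 4 is D#5 B4 D#5 B4.

D#5 B4 D#5 B4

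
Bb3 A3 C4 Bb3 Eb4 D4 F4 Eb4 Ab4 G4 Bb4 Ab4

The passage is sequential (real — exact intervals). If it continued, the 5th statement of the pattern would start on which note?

Unit = 4 notes; the statements start on Bb3, Eb4, Ab4, moving up a 4th each time.
Continuing: Db5 → Gb5. Statement 5 starts on Gb5.

Gb5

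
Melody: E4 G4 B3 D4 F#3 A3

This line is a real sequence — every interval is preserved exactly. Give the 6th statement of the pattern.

D#2 F#2

The 2-note cells begin on E4, B3, F#3 — each down a 4th from the last.
Continuing the starts: C#3 → G#2 → D#2.
So cell 6 is D#2 F#2.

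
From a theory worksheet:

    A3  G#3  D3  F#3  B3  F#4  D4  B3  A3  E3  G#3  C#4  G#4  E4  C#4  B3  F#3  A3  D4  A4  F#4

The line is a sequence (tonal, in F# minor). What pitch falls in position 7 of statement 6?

The unit is 7 notes. Position-7 pitches of the 3 shown cells: D4, E4, F#4.
Extending up a 2nd: G#4 → A4 → B4.

B4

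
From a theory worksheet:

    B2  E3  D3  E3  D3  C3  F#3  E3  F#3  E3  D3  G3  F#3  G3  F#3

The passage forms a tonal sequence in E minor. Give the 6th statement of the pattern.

G3 C4 B3 C4 B3

With a 5-note motive the entries are B2, C3, D3, each up a 2nd from the previous.
Carrying on: E3 → F#3 → G3.
So cell 6 is G3 C4 B3 C4 B3.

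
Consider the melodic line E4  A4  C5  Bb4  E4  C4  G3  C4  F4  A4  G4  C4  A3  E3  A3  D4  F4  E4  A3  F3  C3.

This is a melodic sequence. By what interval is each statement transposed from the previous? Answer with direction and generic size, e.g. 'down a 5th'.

down a 3rd

Taking 7-note groups, the heads are E4, C4, A3: the pattern moves down a 3rd.
From E4 to C4: down a 3rd.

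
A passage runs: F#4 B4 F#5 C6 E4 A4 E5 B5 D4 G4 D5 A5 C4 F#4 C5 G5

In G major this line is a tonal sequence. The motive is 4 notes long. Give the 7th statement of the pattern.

G3 C4 G4 D5

With a 4-note motive the entries are F#4, E4, D4, C4, each down a 2nd from the previous.
Carrying on: B3 → A3 → G3.
So cell 7 is G3 C4 G4 D5.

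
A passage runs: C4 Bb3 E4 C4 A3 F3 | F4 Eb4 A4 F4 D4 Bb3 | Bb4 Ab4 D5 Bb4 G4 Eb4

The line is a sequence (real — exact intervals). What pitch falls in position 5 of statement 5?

The unit is 6 notes. Position-5 pitches of the 3 shown cells: A3, D4, G4.
Carrying that up a 4th forward: C5 → F5.

F5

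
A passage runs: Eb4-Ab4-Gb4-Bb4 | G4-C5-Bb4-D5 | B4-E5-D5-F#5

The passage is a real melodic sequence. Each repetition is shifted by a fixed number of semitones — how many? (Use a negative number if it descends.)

4

Taking 4-note groups, the heads are Eb4, G4, B4: the pattern moves up a 3rd.
Counting half-steps from Eb4 to G4: 4.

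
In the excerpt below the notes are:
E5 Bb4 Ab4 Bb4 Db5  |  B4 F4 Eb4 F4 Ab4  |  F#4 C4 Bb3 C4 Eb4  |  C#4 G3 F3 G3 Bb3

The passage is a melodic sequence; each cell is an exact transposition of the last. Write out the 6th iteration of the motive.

D#3 A2 G2 A2 C3

The 5-note cells begin on E5, B4, F#4, C#4 — each down a 4th from the last.
Continuing the starts: G#3 → D#3.
So cell 6 is D#3 A2 G2 A2 C3.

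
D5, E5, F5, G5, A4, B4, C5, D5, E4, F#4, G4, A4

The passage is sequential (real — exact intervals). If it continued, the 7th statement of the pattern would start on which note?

With a 4-note motive the entries are D5, A4, E4, each down a 4th from the previous.
Continuing: B3 → F#3 → C#3 → G#2. Statement 7 starts on G#2.

G#2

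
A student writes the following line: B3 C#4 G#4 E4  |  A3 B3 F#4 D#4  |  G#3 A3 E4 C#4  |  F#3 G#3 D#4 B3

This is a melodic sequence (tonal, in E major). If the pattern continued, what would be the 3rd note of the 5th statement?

C#4

With 4-note cells, note 3 of each statement runs G#4, F#4, E4, D#4.
From D#4, down a 2nd gives C#4.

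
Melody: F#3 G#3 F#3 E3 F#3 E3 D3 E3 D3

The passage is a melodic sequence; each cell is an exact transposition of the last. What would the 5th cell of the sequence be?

Bb2 C3 Bb2

Unit = 3 notes; the statements start on F#3, E3, D3, moving down a 2nd each time.
Carrying on: C3 → Bb2.
From Bb2 the exact shape gives Bb2 C3 Bb2.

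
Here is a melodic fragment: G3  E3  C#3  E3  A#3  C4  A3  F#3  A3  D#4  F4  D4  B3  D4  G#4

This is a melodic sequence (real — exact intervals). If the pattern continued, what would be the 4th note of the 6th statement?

The unit is 5 notes. Position-4 pitches of the 3 shown cells: E3, A3, D4.
Extending up a 4th: G4 → C5 → F5.

F5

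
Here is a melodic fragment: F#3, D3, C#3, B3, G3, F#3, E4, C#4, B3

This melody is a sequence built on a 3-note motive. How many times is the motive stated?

3

9 notes in groups of 3 gives 9/3 = 3 statements.
Starts: F#3, B3, E4 — each up a 4th.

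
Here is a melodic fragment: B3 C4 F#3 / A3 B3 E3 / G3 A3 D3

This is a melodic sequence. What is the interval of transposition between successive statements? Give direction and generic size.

down a 2nd

Unit = 3 notes; the statements start on B3, A3, G3, moving down a 2nd each time.
B3 to A3 is down a 2nd.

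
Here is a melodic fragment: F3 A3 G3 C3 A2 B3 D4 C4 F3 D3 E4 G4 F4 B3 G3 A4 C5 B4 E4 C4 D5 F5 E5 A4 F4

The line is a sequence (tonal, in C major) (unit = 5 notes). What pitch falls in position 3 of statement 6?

Grouping in 5s, the 3rd note of each cell is G3, C4, F4, B4, E5.
Each moves up a 4th; the next is A5.

A5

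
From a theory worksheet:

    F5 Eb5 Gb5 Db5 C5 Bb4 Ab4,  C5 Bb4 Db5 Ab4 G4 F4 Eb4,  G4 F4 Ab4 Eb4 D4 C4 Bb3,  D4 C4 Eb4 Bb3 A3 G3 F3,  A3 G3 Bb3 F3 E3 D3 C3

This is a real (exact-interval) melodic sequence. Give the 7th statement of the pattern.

Taking 7-note groups, the heads are F5, C5, G4, D4, A3: the pattern moves down a 4th.
Carrying on: E3 → B2.
From B2 the exact shape gives B2 A2 C3 G2 F#2 E2 D2.

B2 A2 C3 G2 F#2 E2 D2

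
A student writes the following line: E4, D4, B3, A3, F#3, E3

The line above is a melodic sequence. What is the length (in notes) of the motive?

6 notes total. Splitting into 3 groups of 2:
E4 D4 | B3 A3 | F#3 E3
That's a consistent down a 4th shift per cell, and no other grouping gives one.

2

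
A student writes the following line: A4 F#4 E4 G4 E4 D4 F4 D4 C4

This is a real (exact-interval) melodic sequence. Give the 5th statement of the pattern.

Db4 Bb3 Ab3

Taking 3-note groups, the heads are A4, G4, F4: the pattern moves down a 2nd.
Extending down a 2nd: Eb4 → Db4.
From Db4 the exact shape gives Db4 Bb3 Ab3.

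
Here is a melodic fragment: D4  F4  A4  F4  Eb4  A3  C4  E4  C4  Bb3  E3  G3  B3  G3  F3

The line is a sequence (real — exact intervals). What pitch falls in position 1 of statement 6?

C#2

The unit is 5 notes. Position-1 pitches of the 3 shown cells: D4, A3, E3.
Each moves down a 4th. Continuing: B2 → F#2 → C#2.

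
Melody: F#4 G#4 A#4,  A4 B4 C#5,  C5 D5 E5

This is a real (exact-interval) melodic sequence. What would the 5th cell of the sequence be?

Gb5 Ab5 Bb5

Taking 3-note groups, the heads are F#4, A4, C5: the pattern moves up a 3rd.
Continuing the starts: Eb5 → Gb5.
Statement 5 starts on Gb5 and keeps the same exact contour: Gb5 Ab5 Bb5.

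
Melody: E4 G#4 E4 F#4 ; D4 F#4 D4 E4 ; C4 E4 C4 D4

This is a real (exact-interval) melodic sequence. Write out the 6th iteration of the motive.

Gb3 Bb3 Gb3 Ab3

With a 4-note motive the entries are E4, D4, C4, each down a 2nd from the previous.
Continuing the starts: Bb3 → Ab3 → Gb3.
From Gb3 the exact shape gives Gb3 Bb3 Gb3 Ab3.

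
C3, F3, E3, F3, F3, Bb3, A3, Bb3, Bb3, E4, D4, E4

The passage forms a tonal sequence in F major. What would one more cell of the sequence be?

E4 A4 G4 A4

Taking 4-note groups, the heads are C3, F3, Bb3: the pattern moves up a 4th.
Statement 4 starts on E4 and keeps the same diatonic contour: E4 A4 G4 A4.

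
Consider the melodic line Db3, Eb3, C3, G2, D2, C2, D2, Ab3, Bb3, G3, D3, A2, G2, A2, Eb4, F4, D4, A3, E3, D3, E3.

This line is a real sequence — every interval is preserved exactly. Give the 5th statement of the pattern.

F5 G5 E5 B4 F#4 E4 F#4

With a 7-note motive the entries are Db3, Ab3, Eb4, each up a 5th from the previous.
Continuing the starts: Bb4 → F5.
So cell 5 is F5 G5 E5 B4 F#4 E4 F#4.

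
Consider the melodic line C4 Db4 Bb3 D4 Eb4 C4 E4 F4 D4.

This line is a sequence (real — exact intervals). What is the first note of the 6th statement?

A#4

The 3-note cells begin on C4, D4, E4 — each up a 2nd from the last.
Extending the heads up a 2nd: F#4 → G#4 → A#4.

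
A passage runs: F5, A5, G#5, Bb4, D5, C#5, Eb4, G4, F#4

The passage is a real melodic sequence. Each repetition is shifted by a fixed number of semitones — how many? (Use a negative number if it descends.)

-7

Taking 3-note groups, the heads are F5, Bb4, Eb4: the pattern moves down a 5th.
F5→Bb4 is 70 − 77 = -7 semitones.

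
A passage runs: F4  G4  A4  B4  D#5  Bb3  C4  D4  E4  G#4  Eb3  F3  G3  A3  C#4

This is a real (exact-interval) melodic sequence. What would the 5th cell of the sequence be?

Db2 Eb2 F2 G2 B2

The 5-note cells begin on F4, Bb3, Eb3 — each down a 5th from the last.
Extending down a 5th: Ab2 → Db2.
Statement 5 starts on Db2 and keeps the same exact contour: Db2 Eb2 F2 G2 B2.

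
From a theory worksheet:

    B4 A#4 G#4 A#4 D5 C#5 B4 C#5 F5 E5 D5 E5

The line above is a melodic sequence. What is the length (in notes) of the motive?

4

There are 12 notes; a 4-note unit gives 3 cells:
B4 A#4 G#4 A#4 | D5 C#5 B4 C#5 | F5 E5 D5 E5
Each cell is the previous one up a 3rd — so the unit is 4 notes.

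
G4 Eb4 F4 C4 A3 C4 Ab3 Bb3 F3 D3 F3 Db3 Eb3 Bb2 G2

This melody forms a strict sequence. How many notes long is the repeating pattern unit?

15 notes total. Splitting into 3 groups of 5:
G4 Eb4 F4 C4 A3 | C4 Ab3 Bb3 F3 D3 | F3 Db3 Eb3 Bb2 G2
That's a consistent down a 5th shift per cell, and no other grouping gives one.

5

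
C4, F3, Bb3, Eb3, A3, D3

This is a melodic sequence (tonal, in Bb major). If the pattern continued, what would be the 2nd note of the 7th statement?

Grouping in 2s, the 2nd note of each cell is F3, Eb3, D3.
Extending down a 2nd: C3 → Bb2 → A2 → G2.

G2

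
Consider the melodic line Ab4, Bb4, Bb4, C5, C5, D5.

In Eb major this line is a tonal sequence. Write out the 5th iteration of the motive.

The 2-note cells begin on Ab4, Bb4, C5 — each up a 2nd from the last.
Carrying on: D5 → Eb5.
Statement 5 starts on Eb5 and keeps the same diatonic contour: Eb5 F5.

Eb5 F5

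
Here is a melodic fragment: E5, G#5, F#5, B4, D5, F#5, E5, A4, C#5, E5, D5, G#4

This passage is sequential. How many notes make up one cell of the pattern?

Try groups of 4 (3 cells in 12 notes):
E5 G#5 F#5 B4 | D5 F#5 E5 A4 | C#5 E5 D5 G#4
That's a consistent down a 2nd shift per cell, and no other grouping gives one.

4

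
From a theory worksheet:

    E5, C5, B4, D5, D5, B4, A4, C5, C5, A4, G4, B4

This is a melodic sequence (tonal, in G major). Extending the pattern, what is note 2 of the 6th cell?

The unit is 4 notes. Position-2 pitches of the 3 shown cells: C5, B4, A4.
Extending down a 2nd: G4 → F#4 → E4.

E4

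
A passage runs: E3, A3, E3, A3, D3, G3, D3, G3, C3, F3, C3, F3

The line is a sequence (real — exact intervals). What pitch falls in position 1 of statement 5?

Ab2

With 4-note cells, note 1 of each statement runs E3, D3, C3.
Each moves down a 2nd. Continuing: Bb2 → Ab2.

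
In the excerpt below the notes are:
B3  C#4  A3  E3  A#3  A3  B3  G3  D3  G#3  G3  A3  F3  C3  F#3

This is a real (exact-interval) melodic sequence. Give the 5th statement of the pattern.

Taking 5-note groups, the heads are B3, A3, G3: the pattern moves down a 2nd.
Continuing the starts: F3 → Eb3.
So cell 5 is Eb3 F3 Db3 Ab2 D3.

Eb3 F3 Db3 Ab2 D3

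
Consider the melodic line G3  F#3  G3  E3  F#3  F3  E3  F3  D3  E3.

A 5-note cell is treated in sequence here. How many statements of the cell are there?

2

10 notes in groups of 5 gives 10/5 = 2 statements.
Starts: G3, F3 — each down a 2nd.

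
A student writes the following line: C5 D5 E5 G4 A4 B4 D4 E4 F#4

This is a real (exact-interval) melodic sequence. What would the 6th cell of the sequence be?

B2 C#3 D#3

The 3-note cells begin on C5, G4, D4 — each down a 4th from the last.
Carrying on: A3 → E3 → B2.
So cell 6 is B2 C#3 D#3.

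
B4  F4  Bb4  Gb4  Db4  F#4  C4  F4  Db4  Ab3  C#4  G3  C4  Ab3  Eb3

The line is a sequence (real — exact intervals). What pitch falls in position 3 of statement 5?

Grouping in 5s, the 3rd note of each cell is Bb4, F4, C4.
Extending down a 4th: G3 → D3.

D3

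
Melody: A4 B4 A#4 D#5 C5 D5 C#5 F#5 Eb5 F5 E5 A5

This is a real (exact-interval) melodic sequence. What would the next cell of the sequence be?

Gb5 Ab5 G5 C6

Unit = 4 notes; the statements start on A4, C5, Eb5, moving up a 3rd each time.
So cell 4 is Gb5 Ab5 G5 C6.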